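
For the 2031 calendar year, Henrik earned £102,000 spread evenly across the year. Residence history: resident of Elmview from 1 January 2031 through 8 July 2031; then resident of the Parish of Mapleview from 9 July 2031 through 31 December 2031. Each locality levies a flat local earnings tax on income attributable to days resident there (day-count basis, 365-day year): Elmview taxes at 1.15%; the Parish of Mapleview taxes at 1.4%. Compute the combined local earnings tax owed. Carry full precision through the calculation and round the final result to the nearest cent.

£1,295.96

Elmview, 1 January – 8 July 2031: 189 days → £102,000 × 1.15% × 189/365 = £607.3890
The Parish of Mapleview, 9 July – 31 December 2031: 176 days → £102,000 × 1.4% × 176/365 = £688.5699
Total = £1,295.9589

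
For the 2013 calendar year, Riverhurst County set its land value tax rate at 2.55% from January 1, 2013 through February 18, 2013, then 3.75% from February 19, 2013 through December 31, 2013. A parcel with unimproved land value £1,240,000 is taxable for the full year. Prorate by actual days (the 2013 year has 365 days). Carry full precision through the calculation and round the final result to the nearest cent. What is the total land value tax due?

£44,502.41

January 1 – February 18, 2013: 49 days at 2.55% → £1,240,000 × 2.55% × 49/365 = £4,244.8767
February 19 – December 31, 2013: 316 days at 3.75% → £1,240,000 × 3.75% × 316/365 = £40,257.5342
Total = £44,502.4110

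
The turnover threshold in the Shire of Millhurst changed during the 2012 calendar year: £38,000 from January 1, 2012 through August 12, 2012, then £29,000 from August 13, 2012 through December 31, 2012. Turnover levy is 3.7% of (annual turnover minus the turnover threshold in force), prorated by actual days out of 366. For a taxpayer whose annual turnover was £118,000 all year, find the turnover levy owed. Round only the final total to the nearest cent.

£3,088.29

January 1 – August 12, 2012: 225 days, exemption £38,000 → (£118,000 − £38,000) × 3.7% × 225/366 = £1,819.6721
August 13 – December 31, 2012: 141 days, exemption £29,000 → (£118,000 − £29,000) × 3.7% × 141/366 = £1,268.6148
Total = £3,088.2869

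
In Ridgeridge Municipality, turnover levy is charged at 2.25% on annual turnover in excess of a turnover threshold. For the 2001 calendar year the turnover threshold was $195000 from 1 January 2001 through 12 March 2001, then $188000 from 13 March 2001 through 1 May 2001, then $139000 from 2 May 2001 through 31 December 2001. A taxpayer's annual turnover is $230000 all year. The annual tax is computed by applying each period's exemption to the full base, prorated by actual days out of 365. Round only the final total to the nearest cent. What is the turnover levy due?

$1651.38

1 January – 12 March 2001: 71 days, exemption $195000 → ($230000 − $195000) × 2.25% × 71/365 = $153.1849
13 March – 1 May 2001: 50 days, exemption $188000 → ($230000 − $188000) × 2.25% × 50/365 = $129.4521
2 May – 31 December 2001: 244 days, exemption $139000 → ($230000 − $139000) × 2.25% × 244/365 = $1368.7397
Total = $1651.3767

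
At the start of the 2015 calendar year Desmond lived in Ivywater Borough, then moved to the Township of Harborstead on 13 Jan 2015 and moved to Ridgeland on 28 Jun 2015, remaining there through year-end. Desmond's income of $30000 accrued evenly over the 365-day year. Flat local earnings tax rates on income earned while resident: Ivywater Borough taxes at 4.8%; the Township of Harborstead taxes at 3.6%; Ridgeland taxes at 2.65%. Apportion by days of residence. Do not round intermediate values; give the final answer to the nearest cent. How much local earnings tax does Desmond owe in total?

Ivywater Borough, 1 Jan – 12 Jan 2015: 12 days → $30000 × 4.8% × 12/365 = $47.3425
The Township of Harborstead, 13 Jan – 27 Jun 2015: 166 days → $30000 × 3.6% × 166/365 = $491.1781
Ridgeland, 28 Jun – 31 Dec 2015: 187 days → $30000 × 2.65% × 187/365 = $407.3014
Total = $945.8219

$945.82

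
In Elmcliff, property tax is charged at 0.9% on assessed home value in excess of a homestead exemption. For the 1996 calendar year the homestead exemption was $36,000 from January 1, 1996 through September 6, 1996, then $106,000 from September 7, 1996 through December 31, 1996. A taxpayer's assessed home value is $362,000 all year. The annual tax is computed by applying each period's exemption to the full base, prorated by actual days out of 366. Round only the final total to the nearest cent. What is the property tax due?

$2,734.33

January 1 – September 6, 1996: 250 days, exemption $36,000 → ($362,000 − $36,000) × 0.9% × 250/366 = $2,004.0984
September 7 – December 31, 1996: 116 days, exemption $106,000 → ($362,000 − $106,000) × 0.9% × 116/366 = $730.2295
Total = $2,734.3279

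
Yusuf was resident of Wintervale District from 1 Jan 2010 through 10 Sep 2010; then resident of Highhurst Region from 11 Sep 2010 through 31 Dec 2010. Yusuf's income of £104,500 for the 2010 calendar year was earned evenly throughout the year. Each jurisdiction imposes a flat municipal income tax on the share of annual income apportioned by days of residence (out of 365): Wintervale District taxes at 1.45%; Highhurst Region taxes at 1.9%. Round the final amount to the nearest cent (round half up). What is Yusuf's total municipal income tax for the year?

Wintervale District, 1 Jan – 10 Sep 2010: 253 days → £104,500 × 1.45% × 253/365 = £1,050.2966
Highhurst Region, 11 Sep – 31 Dec 2010: 112 days → £104,500 × 1.9% × 112/365 = £609.2493
Total = £1,659.5459

£1,659.55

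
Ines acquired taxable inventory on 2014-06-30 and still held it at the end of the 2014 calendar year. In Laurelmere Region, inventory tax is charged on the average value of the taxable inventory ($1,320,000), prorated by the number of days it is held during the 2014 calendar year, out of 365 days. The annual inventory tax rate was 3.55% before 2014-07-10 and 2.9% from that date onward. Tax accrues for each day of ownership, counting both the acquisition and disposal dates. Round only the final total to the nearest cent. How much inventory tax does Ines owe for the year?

$19,637.26

2014-06-30 to 2014-07-09: 10 days at 3.55% → $1,320,000 × 3.55% × 10/365 = $1,283.8356
2014-07-10 to 2014-12-31: 175 days at 2.9% → $1,320,000 × 2.9% × 175/365 = $18,353.4247
Total = $19,637.2603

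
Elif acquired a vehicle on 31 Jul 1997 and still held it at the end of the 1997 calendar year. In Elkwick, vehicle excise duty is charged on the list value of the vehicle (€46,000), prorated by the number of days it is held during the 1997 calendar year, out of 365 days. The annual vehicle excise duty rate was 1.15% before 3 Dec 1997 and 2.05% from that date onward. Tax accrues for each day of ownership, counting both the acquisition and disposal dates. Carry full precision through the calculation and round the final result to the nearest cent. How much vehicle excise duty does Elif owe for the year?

€256.09

31 Jul – 2 Dec 1997: 125 days at 1.15% → €46,000 × 1.15% × 125/365 = €181.1644
3 Dec – 31 Dec 1997: 29 days at 2.05% → €46,000 × 2.05% × 29/365 = €74.9233
Total = €256.0877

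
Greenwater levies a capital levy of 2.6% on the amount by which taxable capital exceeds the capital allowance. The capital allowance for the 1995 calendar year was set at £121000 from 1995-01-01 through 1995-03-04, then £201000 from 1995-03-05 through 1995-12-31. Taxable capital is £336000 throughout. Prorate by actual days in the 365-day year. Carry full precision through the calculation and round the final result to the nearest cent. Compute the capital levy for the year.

£3869.01

1995-01-01 to 1995-03-04: 63 days, exemption £121000 → (£336000 − £121000) × 2.6% × 63/365 = £964.8493
1995-03-05 to 1995-12-31: 302 days, exemption £201000 → (£336000 − £201000) × 2.6% × 302/365 = £2904.1644
Total = £3869.0137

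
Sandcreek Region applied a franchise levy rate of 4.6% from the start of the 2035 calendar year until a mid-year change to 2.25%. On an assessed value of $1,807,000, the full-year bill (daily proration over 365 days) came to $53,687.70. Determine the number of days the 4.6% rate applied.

112 days

Let d = days at the first rate; then 365 − d days at the second rate.
$1,807,000 × [4.6%·d + 2.25%·(365−d)] / 365 = $53,687.70
Solving gives d = 112, so the new rate took effect on 23 April 2035.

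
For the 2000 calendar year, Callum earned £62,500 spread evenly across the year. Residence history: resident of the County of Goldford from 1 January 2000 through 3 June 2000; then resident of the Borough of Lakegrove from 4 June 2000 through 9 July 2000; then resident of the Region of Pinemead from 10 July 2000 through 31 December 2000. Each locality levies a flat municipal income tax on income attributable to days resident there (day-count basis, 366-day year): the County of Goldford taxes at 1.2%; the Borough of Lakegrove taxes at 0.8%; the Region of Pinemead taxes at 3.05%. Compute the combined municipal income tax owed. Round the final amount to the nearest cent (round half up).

£1,278.26

The County of Goldford, 1 January – 3 June 2000: 155 days → £62,500 × 1.2% × 155/366 = £317.6230
The Borough of Lakegrove, 4 June – 9 July 2000: 36 days → £62,500 × 0.8% × 36/366 = £49.1803
The Region of Pinemead, 10 July – 31 December 2000: 175 days → £62,500 × 3.05% × 175/366 = £911.4583
Total = £1,278.2616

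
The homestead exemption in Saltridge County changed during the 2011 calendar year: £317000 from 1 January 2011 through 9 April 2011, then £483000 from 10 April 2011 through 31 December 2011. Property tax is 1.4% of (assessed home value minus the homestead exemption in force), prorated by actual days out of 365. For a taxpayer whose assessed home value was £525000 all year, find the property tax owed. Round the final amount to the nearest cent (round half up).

£1218.35

1 January – 9 April 2011: 99 days, exemption £317000 → (£525000 − £317000) × 1.4% × 99/365 = £789.8301
10 April – 31 December 2011: 266 days, exemption £483000 → (£525000 − £483000) × 1.4% × 266/365 = £428.5151
Total = £1218.3452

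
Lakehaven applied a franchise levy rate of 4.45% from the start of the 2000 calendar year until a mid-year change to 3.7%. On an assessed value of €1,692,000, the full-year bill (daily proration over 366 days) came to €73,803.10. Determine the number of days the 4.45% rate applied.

323 days

Let d = days at the first rate; then 366 − d days at the second rate.
€1,692,000 × [4.45%·d + 3.7%·(366−d)] / 366 = €73,803.10
Solving gives d = 323, so the new rate took effect on 19 November 2000.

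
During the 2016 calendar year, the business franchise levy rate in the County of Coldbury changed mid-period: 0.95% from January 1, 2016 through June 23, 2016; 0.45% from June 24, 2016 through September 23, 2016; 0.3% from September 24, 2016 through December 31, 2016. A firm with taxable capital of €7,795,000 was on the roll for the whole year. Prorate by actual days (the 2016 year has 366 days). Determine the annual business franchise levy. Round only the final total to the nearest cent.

January 1 – June 23, 2016: 175 days at 0.95% → €7,795,000 × 0.95% × 175/366 = €35,407.6161
June 24 – September 23, 2016: 92 days at 0.45% → €7,795,000 × 0.45% × 92/366 = €8,817.2951
September 24 – December 31, 2016: 99 days at 0.3% → €7,795,000 × 0.3% × 99/366 = €6,325.4508
Total = €50,550.3620

€50,550.36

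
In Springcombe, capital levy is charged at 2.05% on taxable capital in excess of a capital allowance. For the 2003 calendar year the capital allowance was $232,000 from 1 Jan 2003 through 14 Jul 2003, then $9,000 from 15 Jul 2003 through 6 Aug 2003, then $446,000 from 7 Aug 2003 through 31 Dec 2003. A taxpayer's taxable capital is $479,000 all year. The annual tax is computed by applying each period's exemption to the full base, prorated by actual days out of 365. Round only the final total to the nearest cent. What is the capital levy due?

1 Jan – 14 Jul 2003: 195 days, exemption $232,000 → ($479,000 − $232,000) × 2.05% × 195/365 = $2,705.1575
15 Jul – 6 Aug 2003: 23 days, exemption $9,000 → ($479,000 − $9,000) × 2.05% × 23/365 = $607.1370
7 Aug – 31 Dec 2003: 147 days, exemption $446,000 → ($479,000 − $446,000) × 2.05% × 147/365 = $272.4534
Total = $3,584.7479

$3,584.75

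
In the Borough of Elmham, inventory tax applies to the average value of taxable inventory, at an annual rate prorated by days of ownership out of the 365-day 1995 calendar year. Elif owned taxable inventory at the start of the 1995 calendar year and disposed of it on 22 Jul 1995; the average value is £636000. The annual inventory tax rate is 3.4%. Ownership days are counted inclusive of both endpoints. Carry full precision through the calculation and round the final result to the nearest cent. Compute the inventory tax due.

£12026.50

Days held (1 Jan – 22 Jul 1995): 203 out of 365
Tax = £636000 × 3.4% × 203/365 = £12026.4986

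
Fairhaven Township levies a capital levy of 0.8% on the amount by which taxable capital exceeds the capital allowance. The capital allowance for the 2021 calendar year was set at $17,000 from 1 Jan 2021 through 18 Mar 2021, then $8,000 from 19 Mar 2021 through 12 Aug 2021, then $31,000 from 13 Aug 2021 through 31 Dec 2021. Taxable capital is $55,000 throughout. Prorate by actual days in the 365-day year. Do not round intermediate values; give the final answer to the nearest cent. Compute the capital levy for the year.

1 Jan – 18 Mar 2021: 77 days, exemption $17,000 → ($55,000 − $17,000) × 0.8% × 77/365 = $64.1315
19 Mar – 12 Aug 2021: 147 days, exemption $8,000 → ($55,000 − $8,000) × 0.8% × 147/365 = $151.4301
13 Aug – 31 Dec 2021: 141 days, exemption $31,000 → ($55,000 − $31,000) × 0.8% × 141/365 = $74.1699
Total = $289.7315

$289.73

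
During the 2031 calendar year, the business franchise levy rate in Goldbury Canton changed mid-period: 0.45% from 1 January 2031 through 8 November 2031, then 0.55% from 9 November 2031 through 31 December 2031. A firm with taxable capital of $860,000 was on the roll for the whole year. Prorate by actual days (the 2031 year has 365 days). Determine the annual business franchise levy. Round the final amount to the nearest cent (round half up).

$3,994.88

1 January – 8 November 2031: 312 days at 0.45% → $860,000 × 0.45% × 312/365 = $3,308.0548
9 November – 31 December 2031: 53 days at 0.55% → $860,000 × 0.55% × 53/365 = $686.8219
Total = $3,994.8767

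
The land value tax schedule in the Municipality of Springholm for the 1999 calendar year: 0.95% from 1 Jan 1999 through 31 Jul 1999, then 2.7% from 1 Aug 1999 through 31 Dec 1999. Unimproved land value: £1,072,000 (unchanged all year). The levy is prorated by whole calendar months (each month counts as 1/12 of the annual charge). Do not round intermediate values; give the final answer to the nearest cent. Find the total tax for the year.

1 Jan – 31 Jul 1999: 7 months at 0.95% → £1,072,000 × 0.95% × 7/12 = £5,940.6667
1 Aug – 31 Dec 1999: 5 months at 2.7% → £1,072,000 × 2.7% × 5/12 = £12,060.0000
Total = £18,000.6667

£18,000.67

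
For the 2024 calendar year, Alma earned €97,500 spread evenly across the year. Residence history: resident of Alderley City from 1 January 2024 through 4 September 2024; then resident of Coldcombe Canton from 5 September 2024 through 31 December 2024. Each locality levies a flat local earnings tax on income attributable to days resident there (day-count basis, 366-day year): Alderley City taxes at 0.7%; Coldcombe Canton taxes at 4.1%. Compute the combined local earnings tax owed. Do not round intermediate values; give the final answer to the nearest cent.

€1,751.27

Alderley City, 1 January – 4 September 2024: 248 days → €97,500 × 0.7% × 248/366 = €462.4590
Coldcombe Canton, 5 September – 31 December 2024: 118 days → €97,500 × 4.1% × 118/366 = €1,288.8115
Total = €1,751.2705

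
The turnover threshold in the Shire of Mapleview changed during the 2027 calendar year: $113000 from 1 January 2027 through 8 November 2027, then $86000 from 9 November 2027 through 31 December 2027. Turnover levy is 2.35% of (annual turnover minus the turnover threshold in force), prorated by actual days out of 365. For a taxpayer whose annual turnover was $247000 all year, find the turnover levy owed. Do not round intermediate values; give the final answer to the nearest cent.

1 January – 8 November 2027: 312 days, exemption $113000 → ($247000 − $113000) × 2.35% × 312/365 = $2691.7479
9 November – 31 December 2027: 53 days, exemption $86000 → ($247000 − $86000) × 2.35% × 53/365 = $549.3849
Total = $3241.1329

$3241.13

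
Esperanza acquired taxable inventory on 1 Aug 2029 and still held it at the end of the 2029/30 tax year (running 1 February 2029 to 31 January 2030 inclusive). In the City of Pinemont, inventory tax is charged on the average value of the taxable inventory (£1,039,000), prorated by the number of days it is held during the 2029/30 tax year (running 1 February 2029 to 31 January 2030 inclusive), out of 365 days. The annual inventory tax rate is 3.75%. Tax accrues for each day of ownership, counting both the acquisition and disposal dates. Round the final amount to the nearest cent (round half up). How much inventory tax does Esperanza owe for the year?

£19,641.37

Days held (1 Aug 2029 – 31 Jan 2030): 184 out of 365
Tax = £1,039,000 × 3.75% × 184/365 = £19,641.3699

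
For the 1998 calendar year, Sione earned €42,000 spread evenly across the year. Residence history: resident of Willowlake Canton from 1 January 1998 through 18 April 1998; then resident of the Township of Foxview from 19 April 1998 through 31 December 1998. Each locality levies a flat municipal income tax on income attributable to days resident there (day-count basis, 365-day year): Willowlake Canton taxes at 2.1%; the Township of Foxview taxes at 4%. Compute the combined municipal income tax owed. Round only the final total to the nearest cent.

€1,443.88

Willowlake Canton, 1 January – 18 April 1998: 108 days → €42,000 × 2.1% × 108/365 = €260.9753
The Township of Foxview, 19 April – 31 December 1998: 257 days → €42,000 × 4% × 257/365 = €1,182.9041
Total = €1,443.8795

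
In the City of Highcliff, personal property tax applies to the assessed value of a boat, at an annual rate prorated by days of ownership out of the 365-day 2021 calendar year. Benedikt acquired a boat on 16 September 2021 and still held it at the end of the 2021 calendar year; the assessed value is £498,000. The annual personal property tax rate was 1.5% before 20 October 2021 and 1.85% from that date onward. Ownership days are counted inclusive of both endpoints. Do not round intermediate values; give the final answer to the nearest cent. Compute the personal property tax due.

16 September – 19 October 2021: 34 days at 1.5% → £498,000 × 1.5% × 34/365 = £695.8356
20 October – 31 December 2021: 73 days at 1.85% → £498,000 × 1.85% × 73/365 = £1,842.6000
Total = £2,538.4356

£2,538.44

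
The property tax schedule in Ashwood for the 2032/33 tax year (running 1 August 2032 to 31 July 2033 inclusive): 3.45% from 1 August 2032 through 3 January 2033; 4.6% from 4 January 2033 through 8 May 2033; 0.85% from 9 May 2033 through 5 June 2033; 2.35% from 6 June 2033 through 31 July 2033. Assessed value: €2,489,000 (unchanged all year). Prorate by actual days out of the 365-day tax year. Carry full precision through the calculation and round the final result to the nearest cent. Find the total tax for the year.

1 August 2032 – 3 January 2033: 156 days at 3.45% → €2,489,000 × 3.45% × 156/365 = €36,700.8164
4 January – 8 May 2033: 125 days at 4.6% → €2,489,000 × 4.6% × 125/365 = €39,210.2740
9 May – 5 June 2033: 28 days at 0.85% → €2,489,000 × 0.85% × 28/365 = €1,622.9644
6 June – 31 July 2033: 56 days at 2.35% → €2,489,000 × 2.35% × 56/365 = €8,974.0384
Total = €86,508.0932

€86,508.09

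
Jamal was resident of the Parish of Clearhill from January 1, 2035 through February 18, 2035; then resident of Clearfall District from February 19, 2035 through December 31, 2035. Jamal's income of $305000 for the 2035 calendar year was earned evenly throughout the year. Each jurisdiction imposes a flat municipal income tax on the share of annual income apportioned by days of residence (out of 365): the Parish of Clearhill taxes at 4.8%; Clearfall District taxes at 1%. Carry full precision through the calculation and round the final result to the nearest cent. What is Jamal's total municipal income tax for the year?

The Parish of Clearhill, January 1 – February 18, 2035: 49 days → $305000 × 4.8% × 49/365 = $1965.3699
Clearfall District, February 19 – December 31, 2035: 316 days → $305000 × 1% × 316/365 = $2640.5479
Total = $4605.9178

$4605.92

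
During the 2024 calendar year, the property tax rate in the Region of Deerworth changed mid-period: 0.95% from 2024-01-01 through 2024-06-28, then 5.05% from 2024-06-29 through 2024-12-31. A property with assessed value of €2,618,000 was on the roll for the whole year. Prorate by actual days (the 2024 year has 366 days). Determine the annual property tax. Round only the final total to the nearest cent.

€79,419.82

2024-01-01 to 2024-06-28: 180 days at 0.95% → €2,618,000 × 0.95% × 180/366 = €12,231.6393
2024-06-29 to 2024-12-31: 186 days at 5.05% → €2,618,000 × 5.05% × 186/366 = €67,188.1803
Total = €79,419.8197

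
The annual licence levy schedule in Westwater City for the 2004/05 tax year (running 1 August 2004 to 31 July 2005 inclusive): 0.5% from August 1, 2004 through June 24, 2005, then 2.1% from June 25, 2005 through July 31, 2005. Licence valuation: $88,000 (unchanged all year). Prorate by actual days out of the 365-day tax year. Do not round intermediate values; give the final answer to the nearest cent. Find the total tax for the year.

August 1, 2004 – June 24, 2005: 328 days at 0.5% → $88,000 × 0.5% × 328/365 = $395.3973
June 25 – July 31, 2005: 37 days at 2.1% → $88,000 × 2.1% × 37/365 = $187.3315
Total = $582.7288

$582.73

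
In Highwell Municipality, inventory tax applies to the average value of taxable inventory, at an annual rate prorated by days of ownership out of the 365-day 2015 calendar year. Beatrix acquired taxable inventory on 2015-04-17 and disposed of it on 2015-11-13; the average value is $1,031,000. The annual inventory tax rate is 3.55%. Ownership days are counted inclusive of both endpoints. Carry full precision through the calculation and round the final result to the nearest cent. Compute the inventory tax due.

Days held (2015-04-17 to 2015-11-13): 211 out of 365
Tax = $1,031,000 × 3.55% × 211/365 = $21,158.0973

$21,158.10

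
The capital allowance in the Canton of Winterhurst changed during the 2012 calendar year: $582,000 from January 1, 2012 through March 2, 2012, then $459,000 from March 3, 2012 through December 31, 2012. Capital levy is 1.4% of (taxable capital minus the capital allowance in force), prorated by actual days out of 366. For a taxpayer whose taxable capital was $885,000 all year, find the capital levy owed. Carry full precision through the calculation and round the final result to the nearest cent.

January 1 – March 2, 2012: 62 days, exemption $582,000 → ($885,000 − $582,000) × 1.4% × 62/366 = $718.5902
March 3 – December 31, 2012: 304 days, exemption $459,000 → ($885,000 − $459,000) × 1.4% × 304/366 = $4,953.7049
Total = $5,672.2951

$5,672.30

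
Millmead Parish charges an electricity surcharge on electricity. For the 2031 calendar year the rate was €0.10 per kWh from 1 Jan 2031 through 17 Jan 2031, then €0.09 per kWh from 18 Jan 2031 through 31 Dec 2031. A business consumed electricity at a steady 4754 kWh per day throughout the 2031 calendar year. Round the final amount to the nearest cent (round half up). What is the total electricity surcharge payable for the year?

1 Jan – 17 Jan 2031: 17 days × 4754 kWh/day = 80,818 kWh at €0.10/kWh → €8,081.80
18 Jan – 31 Dec 2031: 348 days × 4754 kWh/day = 1,654,392 kWh at €0.09/kWh → €148,895.28

€156,977.08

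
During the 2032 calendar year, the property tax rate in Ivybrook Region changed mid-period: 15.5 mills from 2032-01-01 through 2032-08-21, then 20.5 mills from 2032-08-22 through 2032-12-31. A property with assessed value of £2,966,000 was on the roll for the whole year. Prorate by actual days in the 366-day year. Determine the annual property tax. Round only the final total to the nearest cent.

£51,321.52

2032-01-01 to 2032-08-21: 234 days at 15.5 mills → £2,966,000 × 1.55% × 234/366 = £29,392.5738
2032-08-22 to 2032-12-31: 132 days at 20.5 mills → £2,966,000 × 2.05% × 132/366 = £21,928.9508
Total = £51,321.5246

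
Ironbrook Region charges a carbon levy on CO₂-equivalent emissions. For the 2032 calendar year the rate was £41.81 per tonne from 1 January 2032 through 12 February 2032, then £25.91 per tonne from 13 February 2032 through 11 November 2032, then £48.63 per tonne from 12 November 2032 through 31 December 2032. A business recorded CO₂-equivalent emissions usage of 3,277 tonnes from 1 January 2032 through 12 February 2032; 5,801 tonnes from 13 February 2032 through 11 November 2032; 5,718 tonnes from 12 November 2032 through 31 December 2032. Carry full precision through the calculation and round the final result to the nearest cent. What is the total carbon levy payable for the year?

1 January – 12 February 2032: 3,277 tonnes at £41.81/tonne → £137,011.37
13 February – 11 November 2032: 5,801 tonnes at £25.91/tonne → £150,303.91
12 November – 31 December 2032: 5,718 tonnes at £48.63/tonne → £278,066.34

£565,381.62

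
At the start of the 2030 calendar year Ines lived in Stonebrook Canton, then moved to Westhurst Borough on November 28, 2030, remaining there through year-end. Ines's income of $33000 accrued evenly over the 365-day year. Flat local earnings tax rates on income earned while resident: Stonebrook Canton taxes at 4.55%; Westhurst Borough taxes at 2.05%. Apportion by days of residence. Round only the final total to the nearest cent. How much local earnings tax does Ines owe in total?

Stonebrook Canton, January 1 – November 27, 2030: 331 days → $33000 × 4.55% × 331/365 = $1361.6342
Westhurst Borough, November 28 – December 31, 2030: 34 days → $33000 × 2.05% × 34/365 = $63.0164
Total = $1424.6507

$1424.65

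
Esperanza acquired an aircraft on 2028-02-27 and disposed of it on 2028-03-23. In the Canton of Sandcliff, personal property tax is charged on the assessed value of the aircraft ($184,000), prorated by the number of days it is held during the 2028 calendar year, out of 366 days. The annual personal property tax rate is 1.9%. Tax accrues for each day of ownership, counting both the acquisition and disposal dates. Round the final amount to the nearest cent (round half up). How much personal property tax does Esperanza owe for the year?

Days held (2028-02-27 to 2028-03-23): 26 out of 366
Tax = $184,000 × 1.9% × 26/366 = $248.3497

$248.35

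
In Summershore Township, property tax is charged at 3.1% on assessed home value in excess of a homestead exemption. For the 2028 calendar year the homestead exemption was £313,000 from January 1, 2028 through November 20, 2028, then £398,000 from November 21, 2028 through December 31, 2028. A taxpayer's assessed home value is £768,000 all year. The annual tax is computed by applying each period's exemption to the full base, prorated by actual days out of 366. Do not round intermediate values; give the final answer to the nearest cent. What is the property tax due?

January 1 – November 20, 2028: 325 days, exemption £313,000 → (£768,000 − £313,000) × 3.1% × 325/366 = £12,524.9317
November 21 – December 31, 2028: 41 days, exemption £398,000 → (£768,000 − £398,000) × 3.1% × 41/366 = £1,284.8907
Total = £13,809.8224

£13,809.82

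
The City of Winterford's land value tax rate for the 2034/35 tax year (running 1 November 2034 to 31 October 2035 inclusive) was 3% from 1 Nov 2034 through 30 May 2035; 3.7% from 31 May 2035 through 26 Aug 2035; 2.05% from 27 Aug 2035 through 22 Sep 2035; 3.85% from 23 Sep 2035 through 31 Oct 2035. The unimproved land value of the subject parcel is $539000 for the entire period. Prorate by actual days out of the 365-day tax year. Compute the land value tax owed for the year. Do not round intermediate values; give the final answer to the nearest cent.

$17190.41

1 Nov 2034 – 30 May 2035: 211 days at 3% → $539000 × 3% × 211/365 = $9347.5890
31 May – 26 Aug 2035: 88 days at 3.7% → $539000 × 3.7% × 88/365 = $4808.1753
27 Aug – 22 Sep 2035: 27 days at 2.05% → $539000 × 2.05% × 27/365 = $817.3603
23 Sep – 31 Oct 2035: 39 days at 3.85% → $539000 × 3.85% × 39/365 = $2217.2836
Total = $17190.4082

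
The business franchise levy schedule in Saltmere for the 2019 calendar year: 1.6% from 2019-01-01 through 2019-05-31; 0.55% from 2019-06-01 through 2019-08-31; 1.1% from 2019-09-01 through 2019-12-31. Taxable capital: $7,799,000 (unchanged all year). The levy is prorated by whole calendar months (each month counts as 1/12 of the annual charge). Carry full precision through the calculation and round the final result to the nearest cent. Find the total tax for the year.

2019-01-01 to 2019-05-31: 5 months at 1.6% → $7,799,000 × 1.6% × 5/12 = $51,993.3333
2019-06-01 to 2019-08-31: 3 months at 0.55% → $7,799,000 × 0.55% × 3/12 = $10,723.6250
2019-09-01 to 2019-12-31: 4 months at 1.1% → $7,799,000 × 1.1% × 4/12 = $28,596.3333
Total = $91,313.2917

$91,313.29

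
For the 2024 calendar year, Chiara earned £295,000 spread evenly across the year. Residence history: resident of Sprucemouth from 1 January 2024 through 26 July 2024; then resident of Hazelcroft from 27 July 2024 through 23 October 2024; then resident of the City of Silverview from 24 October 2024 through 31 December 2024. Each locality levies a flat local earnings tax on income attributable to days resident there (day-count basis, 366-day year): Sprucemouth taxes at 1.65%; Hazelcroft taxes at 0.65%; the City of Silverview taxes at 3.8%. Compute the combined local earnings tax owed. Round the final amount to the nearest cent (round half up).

£5,345.87

Sprucemouth, 1 January – 26 July 2024: 208 days → £295,000 × 1.65% × 208/366 = £2,766.2295
Hazelcroft, 27 July – 23 October 2024: 89 days → £295,000 × 0.65% × 89/366 = £466.2773
The City of Silverview, 24 October – 31 December 2024: 69 days → £295,000 × 3.8% × 69/366 = £2,113.3607
Total = £5,345.8675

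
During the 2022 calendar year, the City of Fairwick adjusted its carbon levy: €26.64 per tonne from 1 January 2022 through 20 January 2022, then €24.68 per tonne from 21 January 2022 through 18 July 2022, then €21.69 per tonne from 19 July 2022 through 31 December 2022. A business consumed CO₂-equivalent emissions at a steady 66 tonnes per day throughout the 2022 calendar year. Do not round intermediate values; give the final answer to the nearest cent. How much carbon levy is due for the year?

€564,369.96

1 January – 20 January 2022: 20 days × 66 tonnes/day = 1,320 tonnes at €26.64/tonne → €35,164.80
21 January – 18 July 2022: 179 days × 66 tonnes/day = 11,814 tonnes at €24.68/tonne → €291,569.52
19 July – 31 December 2022: 166 days × 66 tonnes/day = 10,956 tonnes at €21.69/tonne → €237,635.64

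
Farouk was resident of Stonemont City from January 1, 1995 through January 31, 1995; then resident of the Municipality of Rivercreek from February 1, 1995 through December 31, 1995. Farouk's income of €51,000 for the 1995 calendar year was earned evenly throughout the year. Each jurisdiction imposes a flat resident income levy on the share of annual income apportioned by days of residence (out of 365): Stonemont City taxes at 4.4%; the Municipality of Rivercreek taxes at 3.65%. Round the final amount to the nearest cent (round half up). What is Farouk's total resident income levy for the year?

€1,893.99

Stonemont City, January 1 – January 31, 1995: 31 days → €51,000 × 4.4% × 31/365 = €190.5863
The Municipality of Rivercreek, February 1 – December 31, 1995: 334 days → €51,000 × 3.65% × 334/365 = €1,703.4000
Total = €1,893.9863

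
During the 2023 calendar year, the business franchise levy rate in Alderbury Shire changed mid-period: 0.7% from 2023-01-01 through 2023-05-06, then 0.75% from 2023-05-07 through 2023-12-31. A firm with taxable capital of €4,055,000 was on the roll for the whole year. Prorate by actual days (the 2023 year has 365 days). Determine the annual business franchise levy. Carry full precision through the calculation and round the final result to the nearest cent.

2023-01-01 to 2023-05-06: 126 days at 0.7% → €4,055,000 × 0.7% × 126/365 = €9,798.6575
2023-05-07 to 2023-12-31: 239 days at 0.75% → €4,055,000 × 0.75% × 239/365 = €19,913.9384
Total = €29,712.5959

€29,712.60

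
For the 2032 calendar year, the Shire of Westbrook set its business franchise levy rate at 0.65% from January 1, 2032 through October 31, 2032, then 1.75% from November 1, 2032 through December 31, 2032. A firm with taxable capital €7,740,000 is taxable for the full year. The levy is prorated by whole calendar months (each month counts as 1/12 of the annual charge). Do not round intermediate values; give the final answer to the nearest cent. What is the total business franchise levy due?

€64,500.00

January 1 – October 31, 2032: 10 months at 0.65% → €7,740,000 × 0.65% × 10/12 = €41,925.0000
November 1 – December 31, 2032: 2 months at 1.75% → €7,740,000 × 1.75% × 2/12 = €22,575.0000
Total = €64,500.0000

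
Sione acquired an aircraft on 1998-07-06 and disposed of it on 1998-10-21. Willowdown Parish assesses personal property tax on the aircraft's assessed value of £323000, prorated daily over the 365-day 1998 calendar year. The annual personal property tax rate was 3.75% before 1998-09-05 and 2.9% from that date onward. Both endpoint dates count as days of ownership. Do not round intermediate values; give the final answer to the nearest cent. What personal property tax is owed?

1998-07-06 to 1998-09-04: 61 days at 3.75% → £323000 × 3.75% × 61/365 = £2024.2808
1998-09-05 to 1998-10-21: 47 days at 2.9% → £323000 × 2.9% × 47/365 = £1206.1616
Total = £3230.4425

£3230.44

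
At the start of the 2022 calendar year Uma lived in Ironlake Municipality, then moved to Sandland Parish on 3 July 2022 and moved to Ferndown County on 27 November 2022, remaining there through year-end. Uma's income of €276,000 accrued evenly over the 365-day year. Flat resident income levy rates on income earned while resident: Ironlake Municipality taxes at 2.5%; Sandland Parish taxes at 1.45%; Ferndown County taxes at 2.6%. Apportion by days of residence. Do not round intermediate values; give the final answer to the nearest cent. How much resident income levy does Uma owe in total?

Ironlake Municipality, 1 January – 2 July 2022: 183 days → €276,000 × 2.5% × 183/365 = €3,459.4521
Sandland Parish, 3 July – 26 November 2022: 147 days → €276,000 × 1.45% × 147/365 = €1,611.7644
Ferndown County, 27 November – 31 December 2022: 35 days → €276,000 × 2.6% × 35/365 = €688.1096
Total = €5,759.3260

€5,759.33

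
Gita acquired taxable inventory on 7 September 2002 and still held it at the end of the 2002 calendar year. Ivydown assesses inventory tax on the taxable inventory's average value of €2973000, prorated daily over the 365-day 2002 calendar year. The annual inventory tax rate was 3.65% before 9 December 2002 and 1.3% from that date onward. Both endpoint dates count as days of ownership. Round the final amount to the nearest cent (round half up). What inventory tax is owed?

7 September – 8 December 2002: 93 days at 3.65% → €2973000 × 3.65% × 93/365 = €27648.9000
9 December – 31 December 2002: 23 days at 1.3% → €2973000 × 1.3% × 23/365 = €2435.4164
Total = €30084.3164

€30084.32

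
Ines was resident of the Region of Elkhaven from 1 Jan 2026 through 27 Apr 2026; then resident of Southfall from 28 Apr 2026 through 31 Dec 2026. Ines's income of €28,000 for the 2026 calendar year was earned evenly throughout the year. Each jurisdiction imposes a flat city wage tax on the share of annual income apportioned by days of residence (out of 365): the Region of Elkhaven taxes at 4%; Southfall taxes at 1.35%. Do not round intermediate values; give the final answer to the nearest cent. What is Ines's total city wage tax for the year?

€615.85

The Region of Elkhaven, 1 Jan – 27 Apr 2026: 117 days → €28,000 × 4% × 117/365 = €359.0137
Southfall, 28 Apr – 31 Dec 2026: 248 days → €28,000 × 1.35% × 248/365 = €256.8329
Total = €615.8466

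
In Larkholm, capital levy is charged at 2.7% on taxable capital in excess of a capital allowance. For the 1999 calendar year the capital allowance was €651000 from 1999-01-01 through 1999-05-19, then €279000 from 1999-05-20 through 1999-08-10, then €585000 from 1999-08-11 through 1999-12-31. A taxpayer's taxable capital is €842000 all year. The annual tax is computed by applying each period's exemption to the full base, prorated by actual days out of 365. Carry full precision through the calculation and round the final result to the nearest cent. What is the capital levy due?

1999-01-01 to 1999-05-19: 139 days, exemption €651000 → (€842000 − €651000) × 2.7% × 139/365 = €1963.8986
1999-05-20 to 1999-08-10: 83 days, exemption €279000 → (€842000 − €279000) × 2.7% × 83/365 = €3456.6658
1999-08-11 to 1999-12-31: 143 days, exemption €585000 → (€842000 − €585000) × 2.7% × 143/365 = €2718.5671
Total = €8139.1315

€8139.13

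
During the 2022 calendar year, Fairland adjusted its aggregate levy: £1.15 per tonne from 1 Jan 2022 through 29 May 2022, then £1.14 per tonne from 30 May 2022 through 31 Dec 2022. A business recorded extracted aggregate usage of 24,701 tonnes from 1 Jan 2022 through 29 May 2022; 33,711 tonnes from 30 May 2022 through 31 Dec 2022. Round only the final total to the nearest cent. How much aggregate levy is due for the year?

1 Jan – 29 May 2022: 24,701 tonnes at £1.15/tonne → £28,406.15
30 May – 31 Dec 2022: 33,711 tonnes at £1.14/tonne → £38,430.54

£66,836.69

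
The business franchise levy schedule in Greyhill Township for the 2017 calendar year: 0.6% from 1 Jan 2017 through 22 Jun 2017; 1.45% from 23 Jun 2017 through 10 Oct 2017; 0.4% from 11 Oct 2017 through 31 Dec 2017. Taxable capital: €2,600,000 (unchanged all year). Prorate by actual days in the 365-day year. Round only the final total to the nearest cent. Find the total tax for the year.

1 Jan – 22 Jun 2017: 173 days at 0.6% → €2,600,000 × 0.6% × 173/365 = €7,393.9726
23 Jun – 10 Oct 2017: 110 days at 1.45% → €2,600,000 × 1.45% × 110/365 = €11,361.6438
11 Oct – 31 Dec 2017: 82 days at 0.4% → €2,600,000 × 0.4% × 82/365 = €2,336.4384
Total = €21,092.0548

€21,092.05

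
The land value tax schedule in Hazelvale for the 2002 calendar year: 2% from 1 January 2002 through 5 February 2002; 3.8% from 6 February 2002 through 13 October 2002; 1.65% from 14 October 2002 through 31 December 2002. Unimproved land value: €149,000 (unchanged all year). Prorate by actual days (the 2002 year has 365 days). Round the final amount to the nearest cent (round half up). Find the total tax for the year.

€4,704.11

1 January – 5 February 2002: 36 days at 2% → €149,000 × 2% × 36/365 = €293.9178
6 February – 13 October 2002: 250 days at 3.8% → €149,000 × 3.8% × 250/365 = €3,878.0822
14 October – 31 December 2002: 79 days at 1.65% → €149,000 × 1.65% × 79/365 = €532.1137
Total = €4,704.1137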